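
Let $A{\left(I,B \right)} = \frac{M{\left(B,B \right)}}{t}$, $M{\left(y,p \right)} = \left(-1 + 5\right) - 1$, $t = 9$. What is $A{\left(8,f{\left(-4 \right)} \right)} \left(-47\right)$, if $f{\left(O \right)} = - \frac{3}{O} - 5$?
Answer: $- \frac{47}{3} \approx -15.667$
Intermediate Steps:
$M{\left(y,p \right)} = 3$ ($M{\left(y,p \right)} = 4 - 1 = 3$)
$f{\left(O \right)} = -5 - \frac{3}{O}$
$A{\left(I,B \right)} = \frac{1}{3}$ ($A{\left(I,B \right)} = \frac{3}{9} = 3 \cdot \frac{1}{9} = \frac{1}{3}$)
$A{\left(8,f{\left(-4 \right)} \right)} \left(-47\right) = \frac{1}{3} \left(-47\right) = - \frac{47}{3}$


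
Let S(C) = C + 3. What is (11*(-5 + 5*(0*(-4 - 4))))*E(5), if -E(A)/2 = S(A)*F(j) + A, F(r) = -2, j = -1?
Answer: -1210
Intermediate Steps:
S(C) = 3 + C
E(A) = 12 + 2*A (E(A) = -2*((3 + A)*(-2) + A) = -2*((-6 - 2*A) + A) = -2*(-6 - A) = 12 + 2*A)
(11*(-5 + 5*(0*(-4 - 4))))*E(5) = (11*(-5 + 5*(0*(-4 - 4))))*(12 + 2*5) = (11*(-5 + 5*(0*(-8))))*(12 + 10) = (11*(-5 + 5*0))*22 = (11*(-5 + 0))*22 = (11*(-5))*22 = -55*22 = -1210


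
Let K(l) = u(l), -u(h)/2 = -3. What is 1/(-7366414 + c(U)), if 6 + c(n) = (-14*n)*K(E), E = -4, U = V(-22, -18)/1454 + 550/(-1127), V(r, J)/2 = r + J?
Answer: -117047/862212022580 ≈ -1.3575e-7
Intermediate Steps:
V(r, J) = 2*J + 2*r (V(r, J) = 2*(r + J) = 2*(J + r) = 2*J + 2*r)
u(h) = 6 (u(h) = -2*(-3) = 6)
U = -444930/819329 (U = (2*(-18) + 2*(-22))/1454 + 550/(-1127) = (-36 - 44)*(1/1454) + 550*(-1/1127) = -80*1/1454 - 550/1127 = -40/727 - 550/1127 = -444930/819329 ≈ -0.54304)
K(l) = 6
c(n) = -6 - 84*n (c(n) = -6 - 14*n*6 = -6 - 84*n)
1/(-7366414 + c(U)) = 1/(-7366414 + (-6 - 84*(-444930/819329))) = 1/(-7366414 + (-6 + 5339160/117047)) = 1/(-7366414 + 4636878/117047) = 1/(-862212022580/117047) = -117047/862212022580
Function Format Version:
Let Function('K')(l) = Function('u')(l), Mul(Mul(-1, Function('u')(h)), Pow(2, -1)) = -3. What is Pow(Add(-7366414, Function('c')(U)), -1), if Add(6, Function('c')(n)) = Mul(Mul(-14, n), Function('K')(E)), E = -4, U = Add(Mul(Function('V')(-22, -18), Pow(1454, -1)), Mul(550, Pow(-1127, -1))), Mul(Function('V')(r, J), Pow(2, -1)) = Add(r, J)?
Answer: Rational(-117047, 862212022580) ≈ -1.3575e-7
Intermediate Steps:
Function('V')(r, J) = Add(Mul(2, J), Mul(2, r)) (Function('V')(r, J) = Mul(2, Add(r, J)) = Mul(2, Add(J, r)) = Add(Mul(2, J), Mul(2, r)))
Function('u')(h) = 6 (Function('u')(h) = Mul(-2, -3) = 6)
U = Rational(-444930, 819329) (U = Add(Mul(Add(Mul(2, -18), Mul(2, -22)), Pow(1454, -1)), Mul(550, Pow(-1127, -1))) = Add(Mul(Add(-36, -44), Rational(1, 1454)), Mul(550, Rational(-1, 1127))) = Add(Mul(-80, Rational(1, 1454)), Rational(-550, 1127)) = Add(Rational(-40, 727), Rational(-550, 1127)) = Rational(-444930, 819329) ≈ -0.54304)
Function('K')(l) = 6
Function('c')(n) = Add(-6, Mul(-84, n)) (Function('c')(n) = Add(-6, Mul(Mul(-14, n), 6)) = Add(-6, Mul(-84, n)))
Pow(Add(-7366414, Function('c')(U)), -1) = Pow(Add(-7366414, Add(-6, Mul(-84, Rational(-444930, 819329)))), -1) = Pow(Add(-7366414, Add(-6, Rational(5339160, 117047))), -1) = Pow(Add(-7366414, Rational(4636878, 117047)), -1) = Pow(Rational(-862212022580, 117047), -1) = Rational(-117047, 862212022580)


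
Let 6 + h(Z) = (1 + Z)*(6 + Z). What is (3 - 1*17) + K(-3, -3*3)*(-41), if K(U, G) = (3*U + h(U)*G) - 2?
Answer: -3991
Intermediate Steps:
h(Z) = -6 + (1 + Z)*(6 + Z)
K(U, G) = -2 + 3*U + G*U*(7 + U) (K(U, G) = (3*U + (U*(7 + U))*G) - 2 = (3*U + G*U*(7 + U)) - 2 = -2 + 3*U + G*U*(7 + U))
(3 - 1*17) + K(-3, -3*3)*(-41) = (3 - 1*17) + (-2 + 3*(-3) - 3*3*(-3)*(7 - 3))*(-41) = (3 - 17) + (-2 - 9 - 9*(-3)*4)*(-41) = -14 + (-2 - 9 + 108)*(-41) = -14 + 97*(-41) = -14 - 3977 = -3991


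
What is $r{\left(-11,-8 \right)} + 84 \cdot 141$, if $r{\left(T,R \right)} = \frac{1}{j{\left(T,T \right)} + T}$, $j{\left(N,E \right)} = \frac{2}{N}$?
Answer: $\frac{1456801}{123} \approx 11844.0$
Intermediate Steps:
$r{\left(T,R \right)} = \frac{1}{T + \frac{2}{T}}$ ($r{\left(T,R \right)} = \frac{1}{\frac{2}{T} + T} = \frac{1}{T + \frac{2}{T}}$)
$r{\left(-11,-8 \right)} + 84 \cdot 141 = - \frac{11}{2 + \left(-11\right)^{2}} + 84 \cdot 141 = - \frac{11}{2 + 121} + 11844 = - \frac{11}{123} + 11844 = \frac{1456801}{123}$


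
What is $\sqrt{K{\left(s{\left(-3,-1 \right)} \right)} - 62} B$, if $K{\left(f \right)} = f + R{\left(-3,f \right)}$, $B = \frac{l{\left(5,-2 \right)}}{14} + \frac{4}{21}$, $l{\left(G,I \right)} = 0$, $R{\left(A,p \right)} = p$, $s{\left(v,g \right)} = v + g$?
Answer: $\frac{4 i \sqrt{70}}{21} \approx 1.5936 i$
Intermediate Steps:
$s{\left(v,g \right)} = g + v$
$B = \frac{4}{21}$ ($B = \frac{0}{14} + \frac{4}{21} = 0 \cdot \frac{1}{14} + 4 \cdot \frac{1}{21} = 0 + \frac{4}{21} = \frac{4}{21} \approx 0.19048$)
$K{\left(f \right)} = 2 f$ ($K{\left(f \right)} = f + f = 2 f$)
$\sqrt{K{\left(s{\left(-3,-1 \right)} \right)} - 62} B = \sqrt{2 \left(-1 - 3\right) - 62} \cdot \frac{4}{21} = \sqrt{2 \left(-4\right) - 62} \cdot \frac{4}{21} = \sqrt{-8 - 62} \cdot \frac{4}{21} = \sqrt{-70} \cdot \frac{4}{21} = i \sqrt{70} \cdot \frac{4}{21} = \frac{4 i \sqrt{70}}{21}$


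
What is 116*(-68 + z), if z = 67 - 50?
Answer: -5916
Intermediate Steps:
z = 17
116*(-68 + z) = 116*(-68 + 17) = 116*(-51) = -5916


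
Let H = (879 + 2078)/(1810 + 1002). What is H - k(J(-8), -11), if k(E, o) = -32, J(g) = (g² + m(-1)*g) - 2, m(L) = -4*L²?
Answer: 92941/2812 ≈ 33.052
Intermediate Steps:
H = 2957/2812 ≈ 1.0516
J(g) = -2 + g² - 4*g (J(g) = (g² + (-4*(-1)²)*g) - 2 = (g² + (-4*1)*g) - 2 = (g² - 4*g) - 2 = -2 + g² - 4*g)
H - k(J(-8), -11) = 2957/2812 - 1*(-32) = 2957/2812 + 32 = 92941/2812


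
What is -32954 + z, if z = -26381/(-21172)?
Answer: -697675707/21172 ≈ -32953.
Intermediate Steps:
z = 26381/21172 (z = -26381*(-1/21172) = 26381/21172 ≈ 1.2460)
-32954 + z = -32954 + 26381/21172 = -697675707/21172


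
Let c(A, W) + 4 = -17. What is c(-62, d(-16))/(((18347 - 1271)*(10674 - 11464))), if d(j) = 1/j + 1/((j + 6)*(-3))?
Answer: 7/4496680 ≈ 1.5567e-6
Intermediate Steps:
d(j) = 1/j - 1/(3*(6 + j)) (d(j) = 1/j - ⅓/(6 + j) = 1/j - 1/(3*(6 + j)))
c(A, W) = -21 (c(A, W) = -4 - 17 = -21)
c(-62, d(-16))/(((18347 - 1271)*(10674 - 11464))) = -21*1/((10674 - 11464)*(18347 - 1271)) = -21/(17076*(-790)) = -21/(-13490040) = -21*(-1/13490040) = 7/4496680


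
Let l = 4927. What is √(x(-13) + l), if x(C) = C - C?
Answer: √4927 ≈ 70.193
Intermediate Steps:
x(C) = 0
√(x(-13) + l) = √(0 + 4927) = √4927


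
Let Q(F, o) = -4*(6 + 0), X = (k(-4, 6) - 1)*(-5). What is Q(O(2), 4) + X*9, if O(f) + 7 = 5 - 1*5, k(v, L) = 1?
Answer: -24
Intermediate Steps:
O(f) = -7 (O(f) = -7 + (5 - 1*5) = -7 + (5 - 5) = -7 + 0 = -7)
X = 0 (X = (1 - 1)*(-5) = 0*(-5) = 0)
Q(F, o) = -24 (Q(F, o) = -4*6 = -24)
Q(O(2), 4) + X*9 = -24 + 0*9 = -24 + 0 = -24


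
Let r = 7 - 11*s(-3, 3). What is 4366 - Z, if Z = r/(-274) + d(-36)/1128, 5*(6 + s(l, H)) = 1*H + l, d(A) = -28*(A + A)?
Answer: 56205763/12878 ≈ 4364.5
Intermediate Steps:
d(A) = -56*A
s(l, H) = -6 + H/5 + l/5 (s(l, H) = -6 + (1*H + l)/5 = -6 + (H + l)/5 = -6 + (H/5 + l/5) = -6 + H/5 + l/5)
r = 73 (r = 7 - 11*(-6 + (1/5)*3 + (1/5)*(-3)) = 7 - 11*(-6 + 3/5 - 3/5) = 7 - 11*(-6) = 7 + 66 = 73)
Z = 19585/12878 (Z = 73/(-274) - 56*(-36)/1128 = 73*(-1/274) + 2016*(1/1128) = -73/274 + 84/47 = 19585/12878 ≈ 1.5208)
4366 - Z = 4366 - 1*19585/12878 = 4366 - 19585/12878 = 56205763/12878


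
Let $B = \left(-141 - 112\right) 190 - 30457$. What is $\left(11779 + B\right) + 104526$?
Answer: $37778$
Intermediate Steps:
$B = -78527$ ($B = \left(-253\right) 190 - 30457 = -48070 - 30457 = -78527$)
$\left(11779 + B\right) + 104526 = \left(11779 - 78527\right) + 104526 = -66748 + 104526 = 37778$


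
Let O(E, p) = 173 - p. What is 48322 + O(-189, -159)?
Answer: 48654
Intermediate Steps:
48322 + O(-189, -159) = 48322 + (173 - 1*(-159)) = 48322 + (173 + 159) = 48322 + 332 = 48654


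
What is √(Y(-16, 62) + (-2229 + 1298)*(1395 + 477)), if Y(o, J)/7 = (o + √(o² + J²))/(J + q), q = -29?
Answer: √(-1897947744 + 2310*√41)/33 ≈ 1320.2*I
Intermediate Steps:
Y(o, J) = 7*(o + √(J² + o²))/(-29 + J) (Y(o, J) = 7*((o + √(o² + J²))/(J - 29)) = 7*((o + √(J² + o²))/(-29 + J)) = 7*(o + √(J² + o²))/(-29 + J))
√(Y(-16, 62) + (-2229 + 1298)*(1395 + 477)) = √(7*(-16 + √(62² + (-16)²))/(-29 + 62) + (-2229 + 1298)*(1395 + 477)) = √(7*(-16 + √(3844 + 256))/33 - 931*1872) = √(7*(1/33)*(-16 + √4100) - 1742832) = √(7*(1/33)*(-16 + 10*√41) - 1742832) = √((-112/33 + 70*√41/33) - 1742832) = √(-57513568/33 + 70*√41/33)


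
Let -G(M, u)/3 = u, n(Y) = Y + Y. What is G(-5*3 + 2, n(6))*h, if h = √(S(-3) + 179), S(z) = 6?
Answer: -36*√185 ≈ -489.65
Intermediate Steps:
n(Y) = 2*Y
G(M, u) = -3*u
h = √185 (h = √(6 + 179) = √185 ≈ 13.601)
G(-5*3 + 2, n(6))*h = (-6*6)*√185 = (-3*12)*√185 = -36*√185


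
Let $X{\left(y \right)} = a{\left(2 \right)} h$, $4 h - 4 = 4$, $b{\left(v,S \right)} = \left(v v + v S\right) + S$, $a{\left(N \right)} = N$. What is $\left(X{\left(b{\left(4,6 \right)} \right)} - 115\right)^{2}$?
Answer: $12321$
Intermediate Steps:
$b{\left(v,S \right)} = S + v^{2} + S v$ ($b{\left(v,S \right)} = \left(v^{2} + S v\right) + S = S + v^{2} + S v$)
$h = 2$ ($h = 1 + \frac{1}{4} \cdot 4 = 1 + 1 = 2$)
$X{\left(y \right)} = 4$ ($X{\left(y \right)} = 2 \cdot 2 = 4$)
$\left(X{\left(b{\left(4,6 \right)} \right)} - 115\right)^{2} = \left(4 - 115\right)^{2} = \left(-111\right)^{2} = 12321$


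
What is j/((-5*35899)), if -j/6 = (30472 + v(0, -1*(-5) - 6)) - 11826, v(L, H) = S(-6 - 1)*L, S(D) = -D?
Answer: 111876/179495 ≈ 0.62328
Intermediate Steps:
v(L, H) = 7*L (v(L, H) = (-(-6 - 1))*L = (-1*(-7))*L = 7*L)
j = -111876 (j = -6*((30472 + 7*0) - 11826) = -6*((30472 + 0) - 11826) = -6*(30472 - 11826) = -6*18646 = -111876)
j/((-5*35899)) = -111876/((-5*35899)) = -111876/(-179495) = -111876*(-1/179495) = 111876/179495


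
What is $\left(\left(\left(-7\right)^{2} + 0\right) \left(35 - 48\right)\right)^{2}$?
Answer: $405769$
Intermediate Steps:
$\left(\left(\left(-7\right)^{2} + 0\right) \left(35 - 48\right)\right)^{2} = \left(\left(49 + 0\right) \left(-13\right)\right)^{2} = \left(49 \left(-13\right)\right)^{2} = \left(-637\right)^{2} = 405769$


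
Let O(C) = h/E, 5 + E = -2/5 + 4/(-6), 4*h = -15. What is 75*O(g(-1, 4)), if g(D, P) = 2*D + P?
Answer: 16875/364 ≈ 46.360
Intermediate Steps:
h = -15/4 (h = (1/4)*(-15) = -15/4 ≈ -3.7500)
g(D, P) = P + 2*D
E = -91/15 (E = -5 + (-2/5 + 4/(-6)) = -5 + (-2*1/5 + 4*(-1/6)) = -5 + (-2/5 - 2/3) = -5 - 16/15 = -91/15 ≈ -6.0667)
O(C) = 225/364 (O(C) = -15/(4*(-91/15)) = -15/4*(-15/91) = 225/364)
75*O(g(-1, 4)) = 75*(225/364) = 16875/364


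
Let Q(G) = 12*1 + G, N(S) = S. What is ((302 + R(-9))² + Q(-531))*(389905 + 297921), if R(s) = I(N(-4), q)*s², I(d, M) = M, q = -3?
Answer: 2037340612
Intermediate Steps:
Q(G) = 12 + G
R(s) = -3*s²
((302 + R(-9))² + Q(-531))*(389905 + 297921) = ((302 - 3*(-9)²)² + (12 - 531))*(389905 + 297921) = ((302 - 3*81)² - 519)*687826 = ((302 - 243)² - 519)*687826 = (59² - 519)*687826 = (3481 - 519)*687826 = 2962*687826 = 2037340612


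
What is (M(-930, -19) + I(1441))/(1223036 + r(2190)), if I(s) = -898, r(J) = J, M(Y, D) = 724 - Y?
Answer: 378/612613 ≈ 0.00061703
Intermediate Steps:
(M(-930, -19) + I(1441))/(1223036 + r(2190)) = ((724 - 1*(-930)) - 898)/(1223036 + 2190) = ((724 + 930) - 898)/1225226 = (1654 - 898)*(1/1225226) = 756*(1/1225226) = 378/612613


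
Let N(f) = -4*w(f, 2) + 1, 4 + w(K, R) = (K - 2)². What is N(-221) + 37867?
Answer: -161032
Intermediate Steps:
w(K, R) = -4 + (-2 + K)² (w(K, R) = -4 + (K - 2)² = -4 + (-2 + K)²)
N(f) = 1 - 4*f*(-4 + f) (N(f) = -4*f*(-4 + f) + 1 = 1 - 4*f*(-4 + f))
N(-221) + 37867 = (1 - 4*(-221)*(-4 - 221)) + 37867 = (1 - 4*(-221)*(-225)) + 37867 = (1 - 198900) + 37867 = -198899 + 37867 = -161032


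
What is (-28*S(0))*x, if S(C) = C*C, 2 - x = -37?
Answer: 0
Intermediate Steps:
x = 39 (x = 2 - 1*(-37) = 2 + 37 = 39)
S(C) = C²
(-28*S(0))*x = -28*0²*39 = -28*0*39 = 0*39 = 0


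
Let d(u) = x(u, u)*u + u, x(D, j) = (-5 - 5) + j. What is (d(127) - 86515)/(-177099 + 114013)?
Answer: 71529/63086 ≈ 1.1338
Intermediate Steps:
x(D, j) = -10 + j
d(u) = u + u*(-10 + u) (d(u) = (-10 + u)*u + u = u*(-10 + u) + u = u + u*(-10 + u))
(d(127) - 86515)/(-177099 + 114013) = (127*(-9 + 127) - 86515)/(-177099 + 114013) = (127*118 - 86515)/(-63086) = (14986 - 86515)*(-1/63086) = -71529*(-1/63086) = 71529/63086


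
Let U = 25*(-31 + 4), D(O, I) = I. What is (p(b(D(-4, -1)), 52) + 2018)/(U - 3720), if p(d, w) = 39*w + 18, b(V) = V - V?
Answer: -4064/4395 ≈ -0.92469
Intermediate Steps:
b(V) = 0
U = -675 (U = 25*(-27) = -675)
p(d, w) = 18 + 39*w
(p(b(D(-4, -1)), 52) + 2018)/(U - 3720) = ((18 + 39*52) + 2018)/(-675 - 3720) = ((18 + 2028) + 2018)/(-4395) = (2046 + 2018)*(-1/4395) = 4064*(-1/4395) = -4064/4395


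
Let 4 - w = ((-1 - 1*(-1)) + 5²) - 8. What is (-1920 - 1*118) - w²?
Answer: -2207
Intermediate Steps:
w = -13 (w = 4 - (((-1 - 1*(-1)) + 5²) - 8) = 4 - (((-1 + 1) + 25) - 8) = 4 - ((0 + 25) - 8) = 4 - (25 - 8) = 4 - 1*17 = 4 - 17 = -13)
(-1920 - 1*118) - w² = (-1920 - 1*118) - 1*(-13)² = (-1920 - 118) - 1*169 = -2038 - 169 = -2207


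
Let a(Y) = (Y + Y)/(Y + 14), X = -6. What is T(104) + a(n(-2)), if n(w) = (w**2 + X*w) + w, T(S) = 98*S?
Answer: 10193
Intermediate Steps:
n(w) = w**2 - 5*w (n(w) = (w**2 - 6*w) + w = w**2 - 5*w)
a(Y) = 2*Y/(14 + Y) (a(Y) = (2*Y)/(14 + Y) = 2*Y/(14 + Y))
T(104) + a(n(-2)) = 98*104 + 2*(-2*(-5 - 2))/(14 - 2*(-5 - 2)) = 10192 + 2*(-2*(-7))/(14 - 2*(-7)) = 10192 + 2*14/(14 + 14) = 10192 + 2*14/28 = 10192 + 2*14*(1/28) = 10192 + 1 = 10193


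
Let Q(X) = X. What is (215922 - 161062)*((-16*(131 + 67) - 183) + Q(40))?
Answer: -181641460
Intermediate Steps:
(215922 - 161062)*((-16*(131 + 67) - 183) + Q(40)) = (215922 - 161062)*((-16*(131 + 67) - 183) + 40) = 54860*((-16*198 - 183) + 40) = 54860*((-3168 - 183) + 40) = 54860*(-3351 + 40) = 54860*(-3311) = -181641460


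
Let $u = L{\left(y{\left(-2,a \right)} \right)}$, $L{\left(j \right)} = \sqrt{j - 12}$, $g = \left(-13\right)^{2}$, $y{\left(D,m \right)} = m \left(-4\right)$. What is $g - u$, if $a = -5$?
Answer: $169 - 2 \sqrt{2} \approx 166.17$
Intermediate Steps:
$y{\left(D,m \right)} = - 4 m$
$g = 169$
$L{\left(j \right)} = \sqrt{-12 + j}$
$u = 2 \sqrt{2}$ ($u = \sqrt{-12 - -20} = \sqrt{-12 + 20} = \sqrt{8} = 2 \sqrt{2} \approx 2.8284$)
$g - u = 169 - 2 \sqrt{2}$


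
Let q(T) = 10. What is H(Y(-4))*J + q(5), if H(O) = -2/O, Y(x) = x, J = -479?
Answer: -459/2 ≈ -229.50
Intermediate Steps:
H(Y(-4))*J + q(5) = -2/(-4)*(-479) + 10 = -2*(-¼)*(-479) + 10 = (½)*(-479) + 10 = -479/2 + 10 = -459/2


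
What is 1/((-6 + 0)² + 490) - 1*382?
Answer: -200931/526 ≈ -382.00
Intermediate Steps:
1/((-6 + 0)² + 490) - 1*382 = 1/((-6)² + 490) - 382 = 1/(36 + 490) - 382 = 1/526 - 382 = -200931/526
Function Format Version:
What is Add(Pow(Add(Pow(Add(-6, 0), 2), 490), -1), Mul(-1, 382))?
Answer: Rational(-200931, 526) ≈ -382.00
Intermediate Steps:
Add(Pow(Add(Pow(Add(-6, 0), 2), 490), -1), Mul(-1, 382)) = Add(Pow(Add(Pow(-6, 2), 490), -1), -382) = Add(Pow(Add(36, 490), -1), -382) = Add(Pow(526, -1), -382) = Add(Rational(1, 526), -382) = Rational(-200931, 526)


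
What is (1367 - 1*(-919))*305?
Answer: 697230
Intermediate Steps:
(1367 - 1*(-919))*305 = (1367 + 919)*305 = 2286*305 = 697230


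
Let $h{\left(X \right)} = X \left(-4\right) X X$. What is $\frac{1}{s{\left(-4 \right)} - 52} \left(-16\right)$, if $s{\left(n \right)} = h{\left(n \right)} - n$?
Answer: $- \frac{1}{13} \approx -0.076923$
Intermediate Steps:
$h{\left(X \right)} = - 4 X^{3}$ ($h{\left(X \right)} = - 4 X X^{2} = - 4 X^{3}$)
$s{\left(n \right)} = - n - 4 n^{3}$ ($s{\left(n \right)} = - 4 n^{3} - n = - n - 4 n^{3}$)
$\frac{1}{s{\left(-4 \right)} - 52} \left(-16\right) = \frac{1}{\left(\left(-1\right) \left(-4\right) - 4 \left(-4\right)^{3}\right) - 52} \left(-16\right) = \frac{1}{\left(4 - -256\right) - 52} \left(-16\right) = \frac{1}{\left(4 + 256\right) - 52} \left(-16\right) = \frac{1}{260 - 52} \left(-16\right) = \frac{1}{208} \left(-16\right) = - \frac{1}{13}$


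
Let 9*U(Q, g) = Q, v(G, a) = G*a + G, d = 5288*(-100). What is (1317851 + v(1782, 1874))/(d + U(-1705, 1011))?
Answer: -41931909/4760905 ≈ -8.8076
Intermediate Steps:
d = -528800
v(G, a) = G + G*a
U(Q, g) = Q/9
(1317851 + v(1782, 1874))/(d + U(-1705, 1011)) = (1317851 + 1782*(1 + 1874))/(-528800 + (⅑)*(-1705)) = (1317851 + 1782*1875)/(-528800 - 1705/9) = (1317851 + 3341250)/(-4760905/9) = 4659101*(-9/4760905) = -41931909/4760905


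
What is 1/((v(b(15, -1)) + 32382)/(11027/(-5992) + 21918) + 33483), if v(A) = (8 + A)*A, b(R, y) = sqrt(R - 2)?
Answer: 577452222805237699963/19335686327403047585153361 - 6295033607744*sqrt(13)/19335686327403047585153361 ≈ 2.9865e-5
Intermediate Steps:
b(R, y) = sqrt(-2 + R)
v(A) = A*(8 + A)
1/((v(b(15, -1)) + 32382)/(11027/(-5992) + 21918) + 33483) = 1/((sqrt(-2 + 15)*(8 + sqrt(-2 + 15)) + 32382)/(11027/(-5992) + 21918) + 33483) = 1/((sqrt(13)*(8 + sqrt(13)) + 32382)/(11027*(-1/5992) + 21918) + 33483) = 1/((32382 + sqrt(13)*(8 + sqrt(13)))/(-11027/5992 + 21918) + 33483) = 1/((32382 + sqrt(13)*(8 + sqrt(13)))/(131321629/5992) + 33483) = 1/((32382 + sqrt(13)*(8 + sqrt(13)))*(5992/131321629) + 33483) = 1/((194032944/131321629 + 5992*sqrt(13)*(8 + sqrt(13))/131321629) + 33483) = 1/(4397236136751/131321629 + 5992*sqrt(13)*(8 + sqrt(13))/131321629)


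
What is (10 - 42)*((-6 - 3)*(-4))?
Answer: -1152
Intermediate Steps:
(10 - 42)*((-6 - 3)*(-4)) = -(-288)*(-4) = -32*36 = -1152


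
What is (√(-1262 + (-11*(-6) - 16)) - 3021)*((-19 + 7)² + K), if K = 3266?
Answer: -10301610 + 6820*I*√303 ≈ -1.0302e+7 + 1.1872e+5*I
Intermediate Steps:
(√(-1262 + (-11*(-6) - 16)) - 3021)*((-19 + 7)² + K) = (√(-1262 + (-11*(-6) - 16)) - 3021)*((-19 + 7)² + 3266) = (√(-1262 + (66 - 16)) - 3021)*((-12)² + 3266) = (√(-1262 + 50) - 3021)*(144 + 3266) = (√(-1212) - 3021)*3410 = (2*I*√303 - 3021)*3410 = (-3021 + 2*I*√303)*3410 = -10301610 + 6820*I*√303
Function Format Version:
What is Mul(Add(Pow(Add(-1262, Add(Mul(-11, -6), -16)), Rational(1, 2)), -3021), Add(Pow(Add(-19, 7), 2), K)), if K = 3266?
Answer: Add(-10301610, Mul(6820, I, Pow(303, Rational(1, 2)))) ≈ Add(-1.0302e+7, Mul(1.1872e+5, I))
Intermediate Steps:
Mul(Add(Pow(Add(-1262, Add(Mul(-11, -6), -16)), Rational(1, 2)), -3021), Add(Pow(Add(-19, 7), 2), K)) = Mul(Add(Pow(Add(-1262, Add(Mul(-11, -6), -16)), Rational(1, 2)), -3021), Add(Pow(Add(-19, 7), 2), 3266)) = Mul(Add(Pow(Add(-1262, Add(66, -16)), Rational(1, 2)), -3021), Add(Pow(-12, 2), 3266)) = Mul(Add(Pow(Add(-1262, 50), Rational(1, 2)), -3021), Add(144, 3266)) = Mul(Add(Pow(-1212, Rational(1, 2)), -3021), 3410) = Mul(Add(Mul(2, I, Pow(303, Rational(1, 2))), -3021), 3410) = Mul(Add(-3021, Mul(2, I, Pow(303, Rational(1, 2)))), 3410) = Add(-10301610, Mul(6820, I, Pow(303, Rational(1, 2))))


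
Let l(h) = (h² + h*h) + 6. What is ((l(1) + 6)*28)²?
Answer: 153664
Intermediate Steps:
l(h) = 6 + 2*h² (l(h) = (h² + h²) + 6 = 2*h² + 6 = 6 + 2*h²)
((l(1) + 6)*28)² = (((6 + 2*1²) + 6)*28)² = (((6 + 2*1) + 6)*28)² = (((6 + 2) + 6)*28)² = ((8 + 6)*28)² = (14*28)² = 392² = 153664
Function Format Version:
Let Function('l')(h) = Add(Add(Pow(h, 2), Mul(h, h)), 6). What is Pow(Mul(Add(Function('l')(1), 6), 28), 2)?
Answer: 153664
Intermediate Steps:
Function('l')(h) = Add(6, Mul(2, Pow(h, 2))) (Function('l')(h) = Add(Add(Pow(h, 2), Pow(h, 2)), 6) = Add(Mul(2, Pow(h, 2)), 6) = Add(6, Mul(2, Pow(h, 2))))
Pow(Mul(Add(Function('l')(1), 6), 28), 2) = Pow(Mul(Add(Add(6, Mul(2, Pow(1, 2))), 6), 28), 2) = Pow(Mul(Add(Add(6, Mul(2, 1)), 6), 28), 2) = Pow(Mul(Add(Add(6, 2), 6), 28), 2) = Pow(Mul(Add(8, 6), 28), 2) = Pow(Mul(14, 28), 2) = Pow(392, 2) = 153664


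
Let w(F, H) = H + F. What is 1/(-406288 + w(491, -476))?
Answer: -1/406273 ≈ -2.4614e-6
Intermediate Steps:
w(F, H) = F + H
1/(-406288 + w(491, -476)) = 1/(-406288 + (491 - 476)) = 1/(-406288 + 15) = 1/(-406273) = -1/406273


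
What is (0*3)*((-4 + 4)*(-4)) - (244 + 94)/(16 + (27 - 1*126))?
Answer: 338/83 ≈ 4.0723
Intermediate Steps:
(0*3)*((-4 + 4)*(-4)) - (244 + 94)/(16 + (27 - 1*126)) = 0*(0*(-4)) - 338/(16 + (27 - 126)) = 0*0 - 338/(16 - 99) = 0 - 338/(-83) = 0 - 338*(-1)/83 = 0 - 1*(-338/83) = 0 + 338/83 = 338/83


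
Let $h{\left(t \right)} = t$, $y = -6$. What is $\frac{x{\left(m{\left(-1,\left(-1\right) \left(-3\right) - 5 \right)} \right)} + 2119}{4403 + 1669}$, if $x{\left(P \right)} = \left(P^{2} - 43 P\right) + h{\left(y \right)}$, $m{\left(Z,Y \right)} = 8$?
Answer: $\frac{611}{2024} \approx 0.30188$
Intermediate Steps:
$x{\left(P \right)} = -6 + P^{2} - 43 P$ ($x{\left(P \right)} = \left(P^{2} - 43 P\right) - 6 = -6 + P^{2} - 43 P$)
$\frac{x{\left(m{\left(-1,\left(-1\right) \left(-3\right) - 5 \right)} \right)} + 2119}{4403 + 1669} = \frac{\left(-6 + 8^{2} - 344\right) + 2119}{4403 + 1669} = \frac{\left(-6 + 64 - 344\right) + 2119}{6072} = \left(-286 + 2119\right) \frac{1}{6072} = 1833 \cdot \frac{1}{6072} = \frac{611}{2024}$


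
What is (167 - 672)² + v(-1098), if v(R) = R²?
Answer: 1460629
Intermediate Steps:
(167 - 672)² + v(-1098) = (167 - 672)² + (-1098)² = (-505)² + 1205604 = 255025 + 1205604 = 1460629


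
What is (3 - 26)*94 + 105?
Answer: -2057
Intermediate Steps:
(3 - 26)*94 + 105 = -23*94 + 105 = -2162 + 105 = -2057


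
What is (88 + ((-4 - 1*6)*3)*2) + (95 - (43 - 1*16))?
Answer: 96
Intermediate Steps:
(88 + ((-4 - 1*6)*3)*2) + (95 - (43 - 1*16)) = (88 + ((-4 - 6)*3)*2) + (95 - (43 - 16)) = (88 - 10*3*2) + (95 - 1*27) = (88 - 30*2) + (95 - 27) = (88 - 60) + 68 = 28 + 68 = 96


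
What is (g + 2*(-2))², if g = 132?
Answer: 16384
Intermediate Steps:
(g + 2*(-2))² = (132 + 2*(-2))² = (132 - 4)² = 128² = 16384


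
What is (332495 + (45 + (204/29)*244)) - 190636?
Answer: 4164992/29 ≈ 1.4362e+5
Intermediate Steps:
(332495 + (45 + (204/29)*244)) - 190636 = (332495 + (45 + 49776/29)) - 190636 = (332495 + 51081/29) - 190636 = 9693436/29 - 190636 = 4164992/29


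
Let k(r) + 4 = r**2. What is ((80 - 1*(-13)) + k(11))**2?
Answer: 44100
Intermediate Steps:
k(r) = -4 + r**2
((80 - 1*(-13)) + k(11))**2 = ((80 - 1*(-13)) + (-4 + 11**2))**2 = ((80 + 13) + (-4 + 121))**2 = (93 + 117)**2 = 210**2 = 44100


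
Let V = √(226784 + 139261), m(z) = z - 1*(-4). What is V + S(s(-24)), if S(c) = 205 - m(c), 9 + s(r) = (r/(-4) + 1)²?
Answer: 161 + √366045 ≈ 766.02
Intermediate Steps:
m(z) = 4 + z (m(z) = z + 4 = 4 + z)
s(r) = -9 + (1 - r/4)² (s(r) = -9 + (r/(-4) + 1)² = -9 + (r*(-¼) + 1)² = -9 + (-r/4 + 1)² = -9 + (1 - r/4)²)
S(c) = 201 - c (S(c) = 205 - (4 + c) = 205 + (-4 - c) = 201 - c)
V = √366045 ≈ 605.02
V + S(s(-24)) = √366045 + (201 - (-9 + (-4 - 24)²/16)) = √366045 + (201 - (-9 + (1/16)*(-28)²)) = √366045 + (201 - (-9 + (1/16)*784)) = √366045 + (201 - (-9 + 49)) = √366045 + (201 - 1*40) = √366045 + (201 - 40) = √366045 + 161 = 161 + √366045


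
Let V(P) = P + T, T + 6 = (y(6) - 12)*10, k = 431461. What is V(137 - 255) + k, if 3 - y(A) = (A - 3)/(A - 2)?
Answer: 862479/2 ≈ 4.3124e+5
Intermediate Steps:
y(A) = 3 - (-3 + A)/(-2 + A) (y(A) = 3 - (A - 3)/(A - 2) = 3 - (-3 + A)/(-2 + A))
T = -207/2 (T = -6 + ((-3 + 2*6)/(-2 + 6) - 12)*10 = -6 + ((-3 + 12)/4 - 12)*10 = -6 + ((¼)*9 - 12)*10 = -6 + (9/4 - 12)*10 = -6 - 39/4*10 = -6 - 195/2 = -207/2 ≈ -103.50)
V(P) = -207/2 + P (V(P) = P - 207/2 = -207/2 + P)
V(137 - 255) + k = (-207/2 + (137 - 255)) + 431461 = (-207/2 - 118) + 431461 = -443/2 + 431461 = 862479/2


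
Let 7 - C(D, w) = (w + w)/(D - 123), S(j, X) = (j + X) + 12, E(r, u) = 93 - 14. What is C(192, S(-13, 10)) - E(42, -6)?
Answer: -1662/23 ≈ -72.261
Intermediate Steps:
E(r, u) = 79
S(j, X) = 12 + X + j (S(j, X) = (X + j) + 12 = 12 + X + j)
C(D, w) = 7 - 2*w/(-123 + D) (C(D, w) = 7 - (w + w)/(D - 123) = 7 - 2*w/(-123 + D))
C(192, S(-13, 10)) - E(42, -6) = (-861 - 2*(12 + 10 - 13) + 7*192)/(-123 + 192) - 1*79 = (-861 - 2*9 + 1344)/69 - 79 = (-861 - 18 + 1344)/69 - 79 = (1/69)*465 - 79 = 155/23 - 79 = -1662/23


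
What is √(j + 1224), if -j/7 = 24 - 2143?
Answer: √16057 ≈ 126.72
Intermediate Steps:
j = 14833 (j = -7*(24 - 2143) = -7*(-2119) = 14833)
√(j + 1224) = √(14833 + 1224) = √16057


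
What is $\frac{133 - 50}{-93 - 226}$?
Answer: $- \frac{83}{319} \approx -0.26019$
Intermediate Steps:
$\frac{133 - 50}{-93 - 226} = \frac{83}{-319} = 83 \left(- \frac{1}{319}\right) = - \frac{83}{319}$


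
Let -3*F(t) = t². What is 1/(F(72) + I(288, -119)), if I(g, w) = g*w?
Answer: -1/36000 ≈ -2.7778e-5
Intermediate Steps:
F(t) = -t²/3
1/(F(72) + I(288, -119)) = 1/(-⅓*72² + 288*(-119)) = 1/(-⅓*5184 - 34272) = 1/(-1728 - 34272) = 1/(-36000) = -1/36000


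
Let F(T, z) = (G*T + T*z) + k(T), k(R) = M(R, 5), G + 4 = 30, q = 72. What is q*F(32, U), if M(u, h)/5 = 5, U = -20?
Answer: 15624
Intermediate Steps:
G = 26 (G = -4 + 30 = 26)
M(u, h) = 25 (M(u, h) = 5*5 = 25)
k(R) = 25
F(T, z) = 25 + 26*T + T*z (F(T, z) = (26*T + T*z) + 25 = 25 + 26*T + T*z)
q*F(32, U) = 72*(25 + 26*32 + 32*(-20)) = 72*(25 + 832 - 640) = 72*217 = 15624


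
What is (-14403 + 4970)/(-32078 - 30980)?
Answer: 9433/63058 ≈ 0.14959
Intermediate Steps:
(-14403 + 4970)/(-32078 - 30980) = -9433/(-63058) = -9433*(-1/63058) = 9433/63058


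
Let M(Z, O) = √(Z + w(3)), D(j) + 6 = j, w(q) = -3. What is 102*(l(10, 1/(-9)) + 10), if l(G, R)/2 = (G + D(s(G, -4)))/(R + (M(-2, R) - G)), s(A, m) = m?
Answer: 1020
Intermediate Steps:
D(j) = -6 + j
M(Z, O) = √(-3 + Z) (M(Z, O) = √(Z - 3) = √(-3 + Z))
l(G, R) = 2*(-10 + G)/(R - G + I*√5) (l(G, R) = 2*((G + (-6 - 4))/(R + (√(-3 - 2) - G))) = 2*((G - 10)/(R + (√(-5) - G))) = 2*((-10 + G)/(R + (I*√5 - G))) = 2*((-10 + G)/(R + (-G + I*√5))) = 2*((-10 + G)/(R - G + I*√5)) = 2*(-10 + G)/(R - G + I*√5))
102*(l(10, 1/(-9)) + 10) = 102*(2*(-10 + 10)/(1/(-9) - 1*10 + I*√5) + 10) = 102*(2*0/(-⅑ - 10 + I*√5) + 10) = 102*(2*0/(-91/9 + I*√5) + 10) = 102*(0 + 10) = 102*10 = 1020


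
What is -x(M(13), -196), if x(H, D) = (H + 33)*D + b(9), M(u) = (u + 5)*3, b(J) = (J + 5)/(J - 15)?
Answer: 51163/3 ≈ 17054.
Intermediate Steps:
b(J) = (5 + J)/(-15 + J)
M(u) = 15 + 3*u (M(u) = (5 + u)*3 = 15 + 3*u)
x(H, D) = -7/3 + D*(33 + H) (x(H, D) = (H + 33)*D + (5 + 9)/(-15 + 9) = (33 + H)*D + 14/(-6) = D*(33 + H) - 1/6*14 = D*(33 + H) - 7/3 = -7/3 + D*(33 + H))
-x(M(13), -196) = -(-7/3 + 33*(-196) - 196*(15 + 3*13)) = -(-7/3 - 6468 - 196*(15 + 39)) = -(-7/3 - 6468 - 196*54) = -(-7/3 - 6468 - 10584) = -1*(-51163/3) = 51163/3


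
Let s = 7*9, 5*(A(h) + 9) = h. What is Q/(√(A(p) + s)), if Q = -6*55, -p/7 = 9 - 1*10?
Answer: -330*√1385/277 ≈ -44.336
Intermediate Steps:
p = 7 (p = -7*(9 - 1*10) = -7*(9 - 10) = -7*(-1) = 7)
A(h) = -9 + h/5
s = 63
Q = -330
Q/(√(A(p) + s)) = -330/√((-9 + (⅕)*7) + 63) = -330/√((-9 + 7/5) + 63) = -330/√(-38/5 + 63) = -330*√1385/277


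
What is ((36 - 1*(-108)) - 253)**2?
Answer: 11881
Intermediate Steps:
((36 - 1*(-108)) - 253)**2 = ((36 + 108) - 253)**2 = (144 - 253)**2 = (-109)**2 = 11881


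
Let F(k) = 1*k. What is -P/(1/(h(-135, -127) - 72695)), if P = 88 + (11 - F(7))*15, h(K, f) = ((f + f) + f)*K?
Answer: 3146480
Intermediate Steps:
F(k) = k
h(K, f) = 3*K*f (h(K, f) = (2*f + f)*K = (3*f)*K = 3*K*f)
P = 148 (P = 88 + (11 - 1*7)*15 = 88 + (11 - 7)*15 = 88 + 4*15 = 88 + 60 = 148)
-P/(1/(h(-135, -127) - 72695)) = -148/(1/(3*(-135)*(-127) - 72695)) = -148/(1/(51435 - 72695)) = -148/(1/(-21260)) = -148/(-1/21260) = -148*(-21260) = -1*(-3146480) = 3146480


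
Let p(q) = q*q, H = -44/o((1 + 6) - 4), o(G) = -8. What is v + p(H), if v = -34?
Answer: -15/4 ≈ -3.7500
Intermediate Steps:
H = 11/2 (H = -44/(-8) = -44*(-1/8) = 11/2 ≈ 5.5000)
p(q) = q**2
v + p(H) = -34 + (11/2)**2 = -34 + 121/4 = -15/4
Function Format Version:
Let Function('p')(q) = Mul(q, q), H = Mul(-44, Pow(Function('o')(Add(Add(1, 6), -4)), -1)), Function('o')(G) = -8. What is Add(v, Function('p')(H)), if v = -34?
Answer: Rational(-15, 4) ≈ -3.7500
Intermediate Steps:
H = Rational(11, 2) (H = Mul(-44, Pow(-8, -1)) = Mul(-44, Rational(-1, 8)) = Rational(11, 2) ≈ 5.5000)
Function('p')(q) = Pow(q, 2)
Add(v, Function('p')(H)) = Add(-34, Pow(Rational(11, 2), 2)) = Add(-34, Rational(121, 4)) = Rational(-15, 4)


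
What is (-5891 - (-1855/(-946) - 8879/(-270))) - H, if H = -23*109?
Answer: -218310416/63855 ≈ -3418.8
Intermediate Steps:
H = -2507
(-5891 - (-1855/(-946) - 8879/(-270))) - H = (-5891 - (-1855/(-946) - 8879/(-270))) - 1*(-2507) = (-5891 - (-1855*(-1/946) - 8879*(-1/270))) + 2507 = (-5891 - (1855/946 + 8879/270)) + 2507 = (-5891 - 1*2225096/63855) + 2507 = (-5891 - 2225096/63855) + 2507 = -378394901/63855 + 2507 = -218310416/63855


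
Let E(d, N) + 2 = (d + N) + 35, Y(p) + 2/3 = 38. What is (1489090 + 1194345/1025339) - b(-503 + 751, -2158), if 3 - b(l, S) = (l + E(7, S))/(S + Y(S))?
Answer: 4856817836330573/3261603359 ≈ 1.4891e+6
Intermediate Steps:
Y(p) = 112/3 (Y(p) = -2/3 + 38 = 112/3)
E(d, N) = 33 + N + d (E(d, N) = -2 + ((d + N) + 35) = -2 + ((N + d) + 35) = -2 + (35 + N + d) = 33 + N + d)
b(l, S) = 3 - (40 + S + l)/(112/3 + S) (b(l, S) = 3 - (l + (33 + S + 7))/(S + 112/3) = 3 - (l + (40 + S))/(112/3 + S) = 3 - (40 + S + l)/(112/3 + S))
(1489090 + 1194345/1025339) - b(-503 + 751, -2158) = (1489090 + 1194345/1025339) - 3*(72 - (-503 + 751) + 2*(-2158))/(112 + 3*(-2158)) = (1489090 + 1194345*(1/1025339)) - 3*(72 - 1*248 - 4316)/(112 - 6474) = (1489090 + 1194345/1025339) - 3*(72 - 248 - 4316)/(-6362) = 1526823245855/1025339 - 3*(-1)*(-4492)/6362 = 1526823245855/1025339 - 1*6738/3181 = 1526823245855/1025339 - 6738/3181 = 4856817836330573/3261603359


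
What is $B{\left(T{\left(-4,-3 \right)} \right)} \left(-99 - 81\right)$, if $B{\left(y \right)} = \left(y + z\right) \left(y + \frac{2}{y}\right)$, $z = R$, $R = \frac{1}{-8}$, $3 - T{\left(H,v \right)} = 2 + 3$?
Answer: $- \frac{2295}{2} \approx -1147.5$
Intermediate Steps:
$T{\left(H,v \right)} = -2$ ($T{\left(H,v \right)} = 3 - \left(2 + 3\right) = 3 - 5 = -2$)
$R = - \frac{1}{8} \approx -0.125$
$z = - \frac{1}{8} \approx -0.125$
$B{\left(y \right)} = \left(- \frac{1}{8} + y\right) \left(y + \frac{2}{y}\right)$ ($B{\left(y \right)} = \left(y - \frac{1}{8}\right) \left(y + \frac{2}{y}\right) = \left(- \frac{1}{8} + y\right) \left(y + \frac{2}{y}\right)$)
$B{\left(T{\left(-4,-3 \right)} \right)} \left(-99 - 81\right) = \left(2 + \left(-2\right)^{2} - \frac{1}{4 \left(-2\right)} - - \frac{1}{4}\right) \left(-99 - 81\right) = \left(2 + 4 - - \frac{1}{8} + \frac{1}{4}\right) \left(-180\right) = \left(2 + 4 + \frac{1}{8} + \frac{1}{4}\right) \left(-180\right) = \frac{51}{8} \left(-180\right) = - \frac{2295}{2}$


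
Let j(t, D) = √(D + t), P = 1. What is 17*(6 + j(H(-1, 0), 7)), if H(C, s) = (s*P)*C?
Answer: 102 + 17*√7 ≈ 146.98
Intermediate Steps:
H(C, s) = C*s (H(C, s) = (s*1)*C = s*C = C*s)
17*(6 + j(H(-1, 0), 7)) = 17*(6 + √(7 - 1*0)) = 17*(6 + √(7 + 0)) = 17*(6 + √7) = 102 + 17*√7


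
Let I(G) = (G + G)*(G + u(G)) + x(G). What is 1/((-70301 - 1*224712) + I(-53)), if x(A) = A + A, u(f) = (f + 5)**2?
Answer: -1/533725 ≈ -1.8736e-6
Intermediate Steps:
u(f) = (5 + f)**2
x(A) = 2*A
I(G) = 2*G + 2*G*(G + (5 + G)**2) (I(G) = (G + G)*(G + (5 + G)**2) + 2*G = (2*G)*(G + (5 + G)**2) + 2*G = 2*G*(G + (5 + G)**2) + 2*G = 2*G + 2*G*(G + (5 + G)**2))
1/((-70301 - 1*224712) + I(-53)) = 1/((-70301 - 1*224712) + 2*(-53)*(1 - 53 + (5 - 53)**2)) = 1/((-70301 - 224712) + 2*(-53)*(1 - 53 + (-48)**2)) = 1/(-295013 + 2*(-53)*(1 - 53 + 2304)) = 1/(-295013 + 2*(-53)*2252) = 1/(-295013 - 238712) = 1/(-533725) = -1/533725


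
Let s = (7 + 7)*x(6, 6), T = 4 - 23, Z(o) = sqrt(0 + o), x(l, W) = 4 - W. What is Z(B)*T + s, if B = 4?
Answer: -66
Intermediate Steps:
Z(o) = sqrt(o)
T = -19
s = -28 (s = (7 + 7)*(4 - 1*6) = 14*(4 - 6) = 14*(-2) = -28)
Z(B)*T + s = sqrt(4)*(-19) - 28 = 2*(-19) - 28 = -38 - 28 = -66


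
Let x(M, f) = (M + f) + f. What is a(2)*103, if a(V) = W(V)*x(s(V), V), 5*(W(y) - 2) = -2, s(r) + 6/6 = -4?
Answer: -824/5 ≈ -164.80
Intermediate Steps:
s(r) = -5 (s(r) = -1 - 4 = -5)
W(y) = 8/5 (W(y) = 2 + (1/5)*(-2) = 2 - 2/5 = 8/5)
x(M, f) = M + 2*f
a(V) = -8 + 16*V/5 (a(V) = 8*(-5 + 2*V)/5 = -8 + 16*V/5)
a(2)*103 = (-8 + (16/5)*2)*103 = (-8 + 32/5)*103 = -8/5*103 = -824/5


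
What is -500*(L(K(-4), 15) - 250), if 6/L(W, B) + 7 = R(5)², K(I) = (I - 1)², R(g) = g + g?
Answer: 3874000/31 ≈ 1.2497e+5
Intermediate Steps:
R(g) = 2*g
K(I) = (-1 + I)²
L(W, B) = 2/31 (L(W, B) = 6/(-7 + (2*5)²) = 6/(-7 + 10²) = 6/(-7 + 100) = 6/93 = 6*(1/93) = 2/31)
-500*(L(K(-4), 15) - 250) = -500*(2/31 - 250) = -500*(-7748/31) = 3874000/31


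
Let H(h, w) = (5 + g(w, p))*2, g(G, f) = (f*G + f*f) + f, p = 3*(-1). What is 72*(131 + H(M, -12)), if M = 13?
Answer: 16200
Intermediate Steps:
p = -3
g(G, f) = f + f² + G*f (g(G, f) = (G*f + f²) + f = (f² + G*f) + f = f + f² + G*f)
H(h, w) = 22 - 6*w (H(h, w) = (5 - 3*(1 + w - 3))*2 = (5 - 3*(-2 + w))*2 = (5 + (6 - 3*w))*2 = (11 - 3*w)*2 = 22 - 6*w)
72*(131 + H(M, -12)) = 72*(131 + (22 - 6*(-12))) = 72*(131 + (22 + 72)) = 72*(131 + 94) = 72*225 = 16200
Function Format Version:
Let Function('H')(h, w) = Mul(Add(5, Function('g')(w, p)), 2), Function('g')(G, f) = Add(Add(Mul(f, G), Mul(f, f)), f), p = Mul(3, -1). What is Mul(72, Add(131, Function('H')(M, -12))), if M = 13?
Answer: 16200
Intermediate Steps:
p = -3
Function('g')(G, f) = Add(f, Pow(f, 2), Mul(G, f)) (Function('g')(G, f) = Add(Add(Mul(G, f), Pow(f, 2)), f) = Add(Add(Pow(f, 2), Mul(G, f)), f) = Add(f, Pow(f, 2), Mul(G, f)))
Function('H')(h, w) = Add(22, Mul(-6, w)) (Function('H')(h, w) = Mul(Add(5, Mul(-3, Add(1, w, -3))), 2) = Mul(Add(5, Mul(-3, Add(-2, w))), 2) = Mul(Add(5, Add(6, Mul(-3, w))), 2) = Mul(Add(11, Mul(-3, w)), 2) = Add(22, Mul(-6, w)))
Mul(72, Add(131, Function('H')(M, -12))) = Mul(72, Add(131, Add(22, Mul(-6, -12)))) = Mul(72, Add(131, Add(22, 72))) = Mul(72, Add(131, 94)) = Mul(72, 225) = 16200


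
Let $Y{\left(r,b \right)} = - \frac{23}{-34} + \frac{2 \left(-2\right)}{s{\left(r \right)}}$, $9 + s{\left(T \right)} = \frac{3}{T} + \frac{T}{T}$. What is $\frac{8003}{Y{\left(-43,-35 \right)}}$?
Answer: $\frac{94419394}{13829} \approx 6827.6$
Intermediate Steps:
$s{\left(T \right)} = -8 + \frac{3}{T}$ ($s{\left(T \right)} = -9 + \left(\frac{3}{T} + \frac{T}{T}\right) = -9 + \left(\frac{3}{T} + 1\right) = -9 + \left(1 + \frac{3}{T}\right) = -8 + \frac{3}{T}$)
$Y{\left(r,b \right)} = \frac{23}{34} - \frac{4}{-8 + \frac{3}{r}}$ ($Y{\left(r,b \right)} = - \frac{23}{-34} + \frac{2 \left(-2\right)}{-8 + \frac{3}{r}} = \left(-23\right) \left(- \frac{1}{34}\right) - \frac{4}{-8 + \frac{3}{r}} = \frac{23}{34} - \frac{4}{-8 + \frac{3}{r}}$)
$\frac{8003}{Y{\left(-43,-35 \right)}} = \frac{8003}{\frac{1}{34} \frac{1}{-3 + 8 \left(-43\right)} \left(-69 + 320 \left(-43\right)\right)} = \frac{8003}{\frac{1}{34} \frac{1}{-3 - 344} \left(-69 - 13760\right)} = \frac{8003}{\frac{1}{34} \frac{1}{-347} \left(-13829\right)} = \frac{8003}{\frac{1}{34} \left(- \frac{1}{347}\right) \left(-13829\right)} = \frac{8003}{\frac{13829}{11798}} = 8003 \cdot \frac{11798}{13829} = \frac{94419394}{13829}$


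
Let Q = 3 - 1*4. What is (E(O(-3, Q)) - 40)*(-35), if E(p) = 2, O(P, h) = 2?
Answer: 1330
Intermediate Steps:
Q = -1 (Q = 3 - 4 = -1)
(E(O(-3, Q)) - 40)*(-35) = (2 - 40)*(-35) = -38*(-35) = 1330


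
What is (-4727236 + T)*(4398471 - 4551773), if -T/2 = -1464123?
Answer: 275788764980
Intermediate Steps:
T = 2928246 (T = -2*(-1464123) = 2928246)
(-4727236 + T)*(4398471 - 4551773) = (-4727236 + 2928246)*(4398471 - 4551773) = -1798990*(-153302) = 275788764980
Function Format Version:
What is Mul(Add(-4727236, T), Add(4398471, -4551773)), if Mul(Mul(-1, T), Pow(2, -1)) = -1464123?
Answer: 275788764980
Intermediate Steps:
T = 2928246 (T = Mul(-2, -1464123) = 2928246)
Mul(Add(-4727236, T), Add(4398471, -4551773)) = Mul(Add(-4727236, 2928246), Add(4398471, -4551773)) = Mul(-1798990, -153302) = 275788764980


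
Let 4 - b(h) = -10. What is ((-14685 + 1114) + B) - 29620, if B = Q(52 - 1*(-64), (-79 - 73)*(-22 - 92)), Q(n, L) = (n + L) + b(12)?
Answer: -25733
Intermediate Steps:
b(h) = 14 (b(h) = 4 - 1*(-10) = 4 + 10 = 14)
Q(n, L) = 14 + L + n (Q(n, L) = (n + L) + 14 = (L + n) + 14 = 14 + L + n)
B = 17458 (B = 14 + (-79 - 73)*(-22 - 92) + (52 - 1*(-64)) = 14 - 152*(-114) + (52 + 64) = 14 + 17328 + 116 = 17458)
((-14685 + 1114) + B) - 29620 = ((-14685 + 1114) + 17458) - 29620 = (-13571 + 17458) - 29620 = 3887 - 29620 = -25733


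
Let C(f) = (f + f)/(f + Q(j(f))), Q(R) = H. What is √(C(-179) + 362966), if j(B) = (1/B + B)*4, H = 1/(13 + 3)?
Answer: 3*√330573872902/2863 ≈ 602.47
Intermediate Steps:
H = 1/16 ≈ 0.062500
j(B) = 4*B + 4/B (j(B) = (B + 1/B)*4 = 4*B + 4/B)
Q(R) = 1/16
C(f) = 2*f/(1/16 + f) (C(f) = (f + f)/(f + 1/16) = (2*f)/(1/16 + f) = 2*f/(1/16 + f))
√(C(-179) + 362966) = √(32*(-179)/(1 + 16*(-179)) + 362966) = √(32*(-179)/(1 - 2864) + 362966) = √(32*(-179)/(-2863) + 362966) = √(32*(-179)*(-1/2863) + 362966) = √(5728/2863 + 362966) = √(1039177386/2863) = 3*√330573872902/2863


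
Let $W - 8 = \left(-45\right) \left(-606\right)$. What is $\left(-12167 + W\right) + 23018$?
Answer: $38129$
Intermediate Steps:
$W = 27278$ ($W = 8 - -27270 = 8 + 27270 = 27278$)
$\left(-12167 + W\right) + 23018 = \left(-12167 + 27278\right) + 23018 = 15111 + 23018 = 38129$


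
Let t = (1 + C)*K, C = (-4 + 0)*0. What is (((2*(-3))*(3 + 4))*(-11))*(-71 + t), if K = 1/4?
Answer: -65373/2 ≈ -32687.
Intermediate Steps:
C = 0 (C = -4*0 = 0)
K = ¼ ≈ 0.25000
t = ¼ (t = (1 + 0)*(¼) = 1*(¼) = ¼ ≈ 0.25000)
(((2*(-3))*(3 + 4))*(-11))*(-71 + t) = (((2*(-3))*(3 + 4))*(-11))*(-71 + ¼) = (-6*7*(-11))*(-283/4) = -42*(-11)*(-283/4) = 462*(-283/4) = -65373/2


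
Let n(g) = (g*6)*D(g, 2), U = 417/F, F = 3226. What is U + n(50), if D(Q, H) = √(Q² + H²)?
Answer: 417/3226 + 600*√626 ≈ 15012.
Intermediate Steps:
U = 417/3226 ≈ 0.12926
D(Q, H) = √(H² + Q²)
n(g) = 6*g*√(4 + g²) (n(g) = (g*6)*√(2² + g²) = (6*g)*√(4 + g²) = 6*g*√(4 + g²))
U + n(50) = 417/3226 + 6*50*√(4 + 50²) = 417/3226 + 6*50*√(4 + 2500) = 417/3226 + 6*50*√2504 = 417/3226 + 6*50*(2*√626) = 417/3226 + 600*√626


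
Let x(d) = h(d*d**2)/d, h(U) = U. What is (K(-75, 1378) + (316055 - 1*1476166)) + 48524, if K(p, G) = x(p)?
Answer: -1105962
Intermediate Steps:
x(d) = d**2 (x(d) = (d*d**2)/d = d**3/d = d**2)
K(p, G) = p**2
(K(-75, 1378) + (316055 - 1*1476166)) + 48524 = ((-75)**2 + (316055 - 1*1476166)) + 48524 = (5625 + (316055 - 1476166)) + 48524 = (5625 - 1160111) + 48524 = -1154486 + 48524 = -1105962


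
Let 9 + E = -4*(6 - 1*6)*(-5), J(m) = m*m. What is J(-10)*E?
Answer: -900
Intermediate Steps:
J(m) = m²
E = -9 (E = -9 - 4*(6 - 1*6)*(-5) = -9 - 4*(6 - 6)*(-5) = -9 - 4*0*(-5) = -9 + 0*(-5) = -9 + 0 = -9)
J(-10)*E = (-10)²*(-9) = 100*(-9) = -900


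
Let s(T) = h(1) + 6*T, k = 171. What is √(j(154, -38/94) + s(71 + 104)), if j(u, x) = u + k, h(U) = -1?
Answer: √1374 ≈ 37.068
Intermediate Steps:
j(u, x) = 171 + u (j(u, x) = u + 171 = 171 + u)
s(T) = -1 + 6*T
√(j(154, -38/94) + s(71 + 104)) = √((171 + 154) + (-1 + 6*(71 + 104))) = √(325 + (-1 + 6*175)) = √(325 + (-1 + 1050)) = √(325 + 1049) = √1374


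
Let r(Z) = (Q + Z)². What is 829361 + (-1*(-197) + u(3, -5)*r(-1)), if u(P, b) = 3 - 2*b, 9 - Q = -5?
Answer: 831755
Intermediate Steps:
Q = 14 (Q = 9 - 1*(-5) = 9 + 5 = 14)
r(Z) = (14 + Z)²
829361 + (-1*(-197) + u(3, -5)*r(-1)) = 829361 + (-1*(-197) + (3 - 2*(-5))*(14 - 1)²) = 829361 + (197 + (3 + 10)*13²) = 829361 + (197 + 13*169) = 829361 + (197 + 2197) = 829361 + 2394 = 831755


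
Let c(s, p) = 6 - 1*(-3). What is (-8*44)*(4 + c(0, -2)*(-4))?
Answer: 11264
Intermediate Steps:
c(s, p) = 9 (c(s, p) = 6 + 3 = 9)
(-8*44)*(4 + c(0, -2)*(-4)) = (-8*44)*(4 + 9*(-4)) = -352*(4 - 36) = -352*(-32) = 11264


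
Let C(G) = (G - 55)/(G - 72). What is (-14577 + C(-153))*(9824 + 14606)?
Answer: -16024208662/45 ≈ -3.5609e+8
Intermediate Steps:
C(G) = (-55 + G)/(-72 + G)
(-14577 + C(-153))*(9824 + 14606) = (-14577 + (-55 - 153)/(-72 - 153))*(9824 + 14606) = (-14577 - 208/(-225))*24430 = (-14577 - 1/225*(-208))*24430 = (-14577 + 208/225)*24430 = -3279617/225*24430 = -16024208662/45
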